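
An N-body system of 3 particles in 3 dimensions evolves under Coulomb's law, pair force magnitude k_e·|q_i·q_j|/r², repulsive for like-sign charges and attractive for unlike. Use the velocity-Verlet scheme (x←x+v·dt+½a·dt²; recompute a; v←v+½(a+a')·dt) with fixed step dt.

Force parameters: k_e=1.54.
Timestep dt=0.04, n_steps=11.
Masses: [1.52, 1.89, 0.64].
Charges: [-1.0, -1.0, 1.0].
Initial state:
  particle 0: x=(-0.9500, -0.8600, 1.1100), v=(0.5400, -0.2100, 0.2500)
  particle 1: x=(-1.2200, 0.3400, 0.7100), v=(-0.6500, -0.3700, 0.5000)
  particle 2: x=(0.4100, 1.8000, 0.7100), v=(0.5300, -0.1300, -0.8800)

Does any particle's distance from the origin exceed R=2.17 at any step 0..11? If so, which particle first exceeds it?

no

step 0: x0=(-0.9500, -0.8600, 1.1100) x1=(-1.2200, 0.3400, 0.7100) x2=(0.4100, 1.8000, 0.7100)
step 1: x0=(-0.9283, -0.8688, 1.1201) x1=(-1.2460, 0.3257, 0.7299) x2=(0.4308, 1.7943, 0.6748)
step 2: x0=(-0.9062, -0.8783, 1.1305) x1=(-1.2720, 0.3122, 0.7495) x2=(0.4508, 1.7878, 0.6397)
step 3: x0=(-0.8838, -0.8885, 1.1412) x1=(-1.2980, 0.2996, 0.7689) x2=(0.4701, 1.7804, 0.6048)
step 4: x0=(-0.8610, -0.8994, 1.1521) x1=(-1.3240, 0.2878, 0.7881) x2=(0.4887, 1.7722, 0.5699)
step 5: x0=(-0.8378, -0.9110, 1.1632) x1=(-1.3501, 0.2769, 0.8070) x2=(0.5065, 1.7632, 0.5352)
step 6: x0=(-0.8142, -0.9233, 1.1745) x1=(-1.3764, 0.2668, 0.8258) x2=(0.5236, 1.7534, 0.5006)
step 7: x0=(-0.7902, -0.9361, 1.1860) x1=(-1.4027, 0.2573, 0.8443) x2=(0.5400, 1.7428, 0.4662)
step 8: x0=(-0.7657, -0.9495, 1.1977) x1=(-1.4292, 0.2487, 0.8626) x2=(0.5558, 1.7316, 0.4320)
step 9: x0=(-0.7408, -0.9635, 1.2095) x1=(-1.4558, 0.2406, 0.8807) x2=(0.5709, 1.7196, 0.3981)
step 10: x0=(-0.7154, -0.9780, 1.2214) x1=(-1.4826, 0.2333, 0.8987) x2=(0.5854, 1.7069, 0.3643)
step 11: x0=(-0.6895, -0.9930, 1.2335) x1=(-1.5095, 0.2265, 0.9164) x2=(0.5993, 1.6935, 0.3307)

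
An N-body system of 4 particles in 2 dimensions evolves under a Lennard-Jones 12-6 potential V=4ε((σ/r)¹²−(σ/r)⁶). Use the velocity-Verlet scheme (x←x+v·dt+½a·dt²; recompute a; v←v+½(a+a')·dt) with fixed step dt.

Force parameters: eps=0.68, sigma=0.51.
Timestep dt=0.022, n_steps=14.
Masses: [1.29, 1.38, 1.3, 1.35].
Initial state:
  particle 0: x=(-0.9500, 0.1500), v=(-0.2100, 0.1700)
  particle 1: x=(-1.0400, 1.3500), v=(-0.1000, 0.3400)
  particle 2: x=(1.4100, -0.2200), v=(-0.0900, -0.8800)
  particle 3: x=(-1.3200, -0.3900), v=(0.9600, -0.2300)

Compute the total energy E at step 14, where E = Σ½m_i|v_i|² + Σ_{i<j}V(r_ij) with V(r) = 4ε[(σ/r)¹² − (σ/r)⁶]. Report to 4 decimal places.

0.8084

step 0: x0=(-0.9500, 0.1500) x1=(-1.0400, 1.3500) x2=(1.4100, -0.2200) x3=(-1.3200, -0.3900)
step 1: x0=(-0.9549, 0.1533) x1=(-1.0422, 1.3575) x2=(1.4080, -0.2394) x3=(-1.2986, -0.3946)
step 2: x0=(-0.9605, 0.1556) x1=(-1.0444, 1.3649) x2=(1.4060, -0.2587) x3=(-1.2765, -0.3982)
step 3: x0=(-0.9667, 0.1569) x1=(-1.0466, 1.3723) x2=(1.4041, -0.2781) x3=(-1.2539, -0.4009)
step 4: x0=(-0.9734, 0.1571) x1=(-1.0488, 1.3797) x2=(1.4021, -0.2974) x3=(-1.2308, -0.4025)
step 5: x0=(-0.9806, 0.1564) x1=(-1.0510, 1.3871) x2=(1.4001, -0.3168) x3=(-1.2072, -0.4032)
step 6: x0=(-0.9882, 0.1547) x1=(-1.0532, 1.3944) x2=(1.3981, -0.3362) x3=(-1.1833, -0.4029)
step 7: x0=(-0.9960, 0.1524) x1=(-1.0554, 1.4017) x2=(1.3961, -0.3555) x3=(-1.1591, -0.4020)
step 8: x0=(-1.0039, 0.1498) x1=(-1.0576, 1.4090) x2=(1.3941, -0.3749) x3=(-1.1349, -0.4008)
step 9: x0=(-1.0117, 0.1477) x1=(-1.0597, 1.4162) x2=(1.3922, -0.3942) x3=(-1.1107, -0.4000)
step 10: x0=(-1.0193, 0.1467) x1=(-1.0619, 1.4235) x2=(1.3902, -0.4136) x3=(-1.0868, -0.4004)
step 11: x0=(-1.0267, 0.1475) x1=(-1.0641, 1.4307) x2=(1.3882, -0.4330) x3=(-1.0630, -0.4024)
step 12: x0=(-1.0340, 0.1501) x1=(-1.0663, 1.4379) x2=(1.3862, -0.4523) x3=(-1.0394, -0.4061)
step 13: x0=(-1.0412, 0.1540) x1=(-1.0685, 1.4451) x2=(1.3842, -0.4717) x3=(-1.0158, -0.4110)
step 14: x0=(-1.0485, 0.1583) x1=(-1.0707, 1.4523) x2=(1.3822, -0.4910) x3=(-0.9921, -0.4163)
step 0 velocities: v0=(-0.2100, 0.1700) v1=(-0.1000, 0.3400) v2=(-0.0900, -0.8800) v3=(0.9600, -0.2300)
step 0: KE=1.3002, PE=-0.4900, E=0.8102
step 14 velocities: v0=(-0.3298, 0.1913) v1=(-0.0994, 0.3255) v2=(-0.0903, -0.8800) v3=(1.0741, -0.2356)
step 14: KE=1.4985, PE=-0.6901, E=0.8084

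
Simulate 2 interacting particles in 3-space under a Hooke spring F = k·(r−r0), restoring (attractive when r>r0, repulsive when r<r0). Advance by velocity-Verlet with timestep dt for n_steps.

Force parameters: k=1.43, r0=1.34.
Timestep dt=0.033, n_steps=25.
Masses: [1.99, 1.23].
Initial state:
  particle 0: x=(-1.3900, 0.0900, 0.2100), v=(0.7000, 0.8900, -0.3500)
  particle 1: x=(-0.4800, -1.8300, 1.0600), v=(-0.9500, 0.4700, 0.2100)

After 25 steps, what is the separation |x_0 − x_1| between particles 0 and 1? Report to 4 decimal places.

step 0: x0=(-1.3900, 0.0900, 0.2100) x1=(-0.4800, -1.8300, 1.0600)
step 1: x0=(-1.3668, 0.1191, 0.1986) x1=(-0.5116, -1.8140, 1.0667)
step 2: x0=(-1.3432, 0.1475, 0.1875) x1=(-0.5436, -1.7970, 1.0730)
step 3: x0=(-1.3194, 0.1753, 0.1766) x1=(-0.5761, -1.7789, 1.0787)
step 4: x0=(-1.2954, 0.2025, 0.1661) x1=(-0.6089, -1.7599, 1.0841)
step 5: x0=(-1.2712, 0.2290, 0.1558) x1=(-0.6421, -1.7398, 1.0889)
step 6: x0=(-1.2467, 0.2549, 0.1458) x1=(-0.6756, -1.7187, 1.0933)
step 7: x0=(-1.2221, 0.2802, 0.1362) x1=(-0.7095, -1.6966, 1.0971)
step 8: x0=(-1.1973, 0.3049, 0.1268) x1=(-0.7435, -1.6734, 1.1005)
step 9: x0=(-1.1724, 0.3289, 0.1178) x1=(-0.7779, -1.6493, 1.1034)
step 10: x0=(-1.1473, 0.3523, 0.1090) x1=(-0.8124, -1.6241, 1.1058)
step 11: x0=(-1.1222, 0.3751, 0.1006) x1=(-0.8471, -1.5980, 1.1076)
step 12: x0=(-1.0969, 0.3973, 0.0925) x1=(-0.8819, -1.5708, 1.1090)
step 13: x0=(-1.0716, 0.4188, 0.0847) x1=(-0.9168, -1.5426, 1.1098)
step 14: x0=(-1.0462, 0.4398, 0.0773) x1=(-0.9518, -1.5135, 1.1102)
step 15: x0=(-1.0209, 0.4601, 0.0701) x1=(-0.9869, -1.4834, 1.1100)
step 16: x0=(-0.9954, 0.4799, 0.0633) x1=(-1.0220, -1.4523, 1.1093)
step 17: x0=(-0.9701, 0.4990, 0.0568) x1=(-1.0570, -1.4203, 1.1081)
step 18: x0=(-0.9447, 0.5176, 0.0506) x1=(-1.0921, -1.3873, 1.1063)
step 19: x0=(-0.9194, 0.5356, 0.0447) x1=(-1.1270, -1.3534, 1.1041)
step 20: x0=(-0.8941, 0.5530, 0.0391) x1=(-1.1618, -1.3186, 1.1013)
step 21: x0=(-0.8689, 0.5699, 0.0339) x1=(-1.1966, -1.2829, 1.0980)
step 22: x0=(-0.8438, 0.5862, 0.0290) x1=(-1.2311, -1.2462, 1.0943)
step 23: x0=(-0.8189, 0.6020, 0.0244) x1=(-1.2655, -1.2087, 1.0900)
step 24: x0=(-0.7940, 0.6173, 0.0201) x1=(-1.2997, -1.1704, 1.0851)
step 25: x0=(-0.7693, 0.6320, 0.0161) x1=(-1.3336, -1.1312, 1.0798)

2.1351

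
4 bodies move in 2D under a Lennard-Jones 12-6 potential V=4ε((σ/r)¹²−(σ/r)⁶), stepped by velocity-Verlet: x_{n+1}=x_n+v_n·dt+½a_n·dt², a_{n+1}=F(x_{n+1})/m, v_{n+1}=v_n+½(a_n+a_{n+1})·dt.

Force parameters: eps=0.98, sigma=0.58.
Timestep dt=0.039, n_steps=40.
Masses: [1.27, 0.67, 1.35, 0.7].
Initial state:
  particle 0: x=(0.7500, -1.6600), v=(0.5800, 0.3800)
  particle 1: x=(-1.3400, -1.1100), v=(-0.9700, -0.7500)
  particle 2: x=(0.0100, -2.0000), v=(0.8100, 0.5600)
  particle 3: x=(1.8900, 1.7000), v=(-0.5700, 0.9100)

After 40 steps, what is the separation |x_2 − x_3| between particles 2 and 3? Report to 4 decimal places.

4.3209

step 0: x0=(0.7500, -1.6600) x1=(-1.3400, -1.1100) x2=(0.0100, -2.0000) x3=(1.8900, 1.7000)
step 1: x0=(0.7711, -1.6459) x1=(-1.3778, -1.1393) x2=(0.0430, -1.9775) x3=(1.8678, 1.7355)
step 2: x0=(0.7889, -1.6333) x1=(-1.4155, -1.1686) x2=(0.0791, -1.9536) x3=(1.8455, 1.7710)
step 3: x0=(0.8030, -1.6223) x1=(-1.4532, -1.1979) x2=(0.1186, -1.9280) x3=(1.8233, 1.8065)
step 4: x0=(0.8129, -1.6132) x1=(-1.4909, -1.2273) x2=(0.1621, -1.9007) x3=(1.8011, 1.8420)
step 5: x0=(0.8184, -1.6061) x1=(-1.5285, -1.2566) x2=(0.2097, -1.8716) x3=(1.7788, 1.8774)
step 6: x0=(0.8219, -1.5998) x1=(-1.5660, -1.2860) x2=(0.2591, -1.8417) x3=(1.7566, 1.9129)
step 7: x0=(0.8389, -1.5877) x1=(-1.6036, -1.3154) x2=(0.2959, -1.8172) x3=(1.7344, 1.9484)
step 8: x0=(0.8884, -1.5619) x1=(-1.6411, -1.3447) x2=(0.3020, -1.8056) x3=(1.7122, 1.9839)
step 9: x0=(0.9417, -1.5345) x1=(-1.6786, -1.3741) x2=(0.3046, -1.7955) x3=(1.6899, 2.0194)
step 10: x0=(0.9912, -1.5087) x1=(-1.7161, -1.4035) x2=(0.3107, -1.7840) x3=(1.6677, 2.0549)
step 11: x0=(1.0362, -1.4847) x1=(-1.7536, -1.4329) x2=(0.3210, -1.7707) x3=(1.6455, 2.0904)
step 12: x0=(1.0773, -1.4622) x1=(-1.7910, -1.4623) x2=(0.3351, -1.7560) x3=(1.6232, 2.1259)
step 13: x0=(1.1150, -1.4411) x1=(-1.8285, -1.4917) x2=(0.3523, -1.7400) x3=(1.6010, 2.1613)
step 14: x0=(1.1497, -1.4212) x1=(-1.8659, -1.5211) x2=(0.3723, -1.7229) x3=(1.5788, 2.1968)
step 15: x0=(1.1816, -1.4024) x1=(-1.9033, -1.5505) x2=(0.3950, -1.7047) x3=(1.5565, 2.2323)
step 16: x0=(1.2109, -1.3845) x1=(-1.9408, -1.5799) x2=(0.4201, -1.6857) x3=(1.5343, 2.2678)
step 17: x0=(1.2377, -1.3676) x1=(-1.9782, -1.6093) x2=(0.4476, -1.6657) x3=(1.5121, 2.3033)
step 18: x0=(1.2618, -1.3517) x1=(-2.0156, -1.6387) x2=(0.4775, -1.6448) x3=(1.4898, 2.3388)
step 19: x0=(1.2833, -1.3369) x1=(-2.0530, -1.6681) x2=(0.5100, -1.6229) x3=(1.4676, 2.3742)
step 20: x0=(1.3018, -1.3231) x1=(-2.0904, -1.6975) x2=(0.5453, -1.6001) x3=(1.4454, 2.4097)
step 21: x0=(1.3170, -1.3105) x1=(-2.1278, -1.7269) x2=(0.5836, -1.5760) x3=(1.4231, 2.4452)
step 22: x0=(1.3284, -1.2993) x1=(-2.1652, -1.7563) x2=(0.6256, -1.5507) x3=(1.4009, 2.4807)
step 23: x0=(1.3354, -1.2896) x1=(-2.2026, -1.7857) x2=(0.6716, -1.5239) x3=(1.3787, 2.5162)
step 24: x0=(1.3380, -1.2815) x1=(-2.2400, -1.8151) x2=(0.7218, -1.4957) x3=(1.3564, 2.5517)
step 25: x0=(1.3404, -1.2735) x1=(-2.2774, -1.8445) x2=(0.7722, -1.4674) x3=(1.3342, 2.5871)
step 26: x0=(1.3654, -1.2578) x1=(-2.3148, -1.8739) x2=(0.8013, -1.4463) x3=(1.3120, 2.6226)
step 27: x0=(1.4183, -1.2328) x1=(-2.3522, -1.9033) x2=(0.8042, -1.4340) x3=(1.2897, 2.6581)
step 28: x0=(1.4722, -1.2074) x1=(-2.3896, -1.9327) x2=(0.8062, -1.4220) x3=(1.2675, 2.6936)
step 29: x0=(1.5217, -1.1834) x1=(-2.4270, -1.9621) x2=(0.8123, -1.4087) x3=(1.2453, 2.7291)
step 30: x0=(1.5668, -1.1609) x1=(-2.4644, -1.9915) x2=(0.8225, -1.3940) x3=(1.2231, 2.7645)
step 31: x0=(1.6080, -1.1395) x1=(-2.5018, -2.0209) x2=(0.8364, -1.3783) x3=(1.2008, 2.8000)
step 32: x0=(1.6458, -1.1192) x1=(-2.5392, -2.0503) x2=(0.8535, -1.3615) x3=(1.1786, 2.8355)
step 33: x0=(1.6808, -1.0998) x1=(-2.5766, -2.0797) x2=(0.8732, -1.3439) x3=(1.1564, 2.8710)
step 34: x0=(1.7131, -1.0812) x1=(-2.6140, -2.1091) x2=(0.8955, -1.3256) x3=(1.1341, 2.9065)
step 35: x0=(1.7429, -1.0633) x1=(-2.6514, -2.1385) x2=(0.9201, -1.3065) x3=(1.1119, 2.9419)
step 36: x0=(1.7703, -1.0462) x1=(-2.6888, -2.1679) x2=(0.9470, -1.2868) x3=(1.0897, 2.9774)
step 37: x0=(1.7952, -1.0297) x1=(-2.7262, -2.1973) x2=(0.9762, -1.2664) x3=(1.0674, 3.0129)
step 38: x0=(1.8176, -1.0140) x1=(-2.7636, -2.2266) x2=(1.0078, -1.2453) x3=(1.0452, 3.0484)
step 39: x0=(1.8373, -0.9991) x1=(-2.8009, -2.2560) x2=(1.0420, -1.2235) x3=(1.0230, 3.0839)
step 40: x0=(1.8540, -0.9850) x1=(-2.8383, -2.2854) x2=(1.0789, -1.2009) x3=(1.0007, 3.1193)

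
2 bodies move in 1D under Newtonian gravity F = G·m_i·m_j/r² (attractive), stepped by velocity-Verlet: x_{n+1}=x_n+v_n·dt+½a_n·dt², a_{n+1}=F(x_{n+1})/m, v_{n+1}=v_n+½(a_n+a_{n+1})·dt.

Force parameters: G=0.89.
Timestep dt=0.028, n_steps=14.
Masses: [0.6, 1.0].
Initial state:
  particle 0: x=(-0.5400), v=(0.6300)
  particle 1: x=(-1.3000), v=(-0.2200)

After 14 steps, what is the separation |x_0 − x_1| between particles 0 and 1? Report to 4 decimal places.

0.9376

step 0: x0=(-0.5400) x1=(-1.3000)
step 1: x0=(-0.5230) x1=(-1.3058)
step 2: x0=(-0.5071) x1=(-1.3109)
step 3: x0=(-0.4922) x1=(-1.3154)
step 4: x0=(-0.4785) x1=(-1.3192)
step 5: x0=(-0.4657) x1=(-1.3225)
step 6: x0=(-0.4538) x1=(-1.3252)
step 7: x0=(-0.4429) x1=(-1.3273)
step 8: x0=(-0.4328) x1=(-1.3289)
step 9: x0=(-0.4237) x1=(-1.3300)
step 10: x0=(-0.4153) x1=(-1.3306)
step 11: x0=(-0.4079) x1=(-1.3306)
step 12: x0=(-0.4012) x1=(-1.3302)
step 13: x0=(-0.3953) x1=(-1.3293)
step 14: x0=(-0.3903) x1=(-1.3279)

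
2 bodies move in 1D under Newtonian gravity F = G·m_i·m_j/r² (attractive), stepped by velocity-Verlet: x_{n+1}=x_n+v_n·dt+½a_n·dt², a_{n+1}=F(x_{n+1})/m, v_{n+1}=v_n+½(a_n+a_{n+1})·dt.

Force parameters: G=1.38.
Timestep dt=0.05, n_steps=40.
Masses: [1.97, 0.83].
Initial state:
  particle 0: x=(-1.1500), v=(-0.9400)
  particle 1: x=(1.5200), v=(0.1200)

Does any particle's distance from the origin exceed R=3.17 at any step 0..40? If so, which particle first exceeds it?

no

step 0: x0=(-1.1500) x1=(1.5200)
step 1: x0=(-1.1968) x1=(1.5255)
step 2: x0=(-1.2432) x1=(1.5301)
step 3: x0=(-1.2893) x1=(1.5339)
step 4: x0=(-1.3349) x1=(1.5367)
step 5: x0=(-1.3803) x1=(1.5388)
step 6: x0=(-1.4253) x1=(1.5400)
step 7: x0=(-1.4699) x1=(1.5405)
step 8: x0=(-1.5143) x1=(1.5402)
step 9: x0=(-1.5583) x1=(1.5392)
step 10: x0=(-1.6021) x1=(1.5375)
step 11: x0=(-1.6456) x1=(1.5351)
step 12: x0=(-1.6887) x1=(1.5320)
step 13: x0=(-1.7316) x1=(1.5283)
step 14: x0=(-1.7743) x1=(1.5239)
step 15: x0=(-1.8166) x1=(1.5189)
step 16: x0=(-1.8587) x1=(1.5133)
step 17: x0=(-1.9006) x1=(1.5071)
step 18: x0=(-1.9422) x1=(1.5003)
step 19: x0=(-1.9836) x1=(1.4930)
step 20: x0=(-2.0247) x1=(1.4851)
step 21: x0=(-2.0656) x1=(1.4766)
step 22: x0=(-2.1063) x1=(1.4676)
step 23: x0=(-2.1467) x1=(1.4580)
step 24: x0=(-2.1870) x1=(1.4480)
step 25: x0=(-2.2270) x1=(1.4374)
step 26: x0=(-2.2668) x1=(1.4263)
step 27: x0=(-2.3064) x1=(1.4147)
step 28: x0=(-2.3458) x1=(1.4026)
step 29: x0=(-2.3849) x1=(1.3900)
step 30: x0=(-2.4239) x1=(1.3770)
step 31: x0=(-2.4627) x1=(1.3635)
step 32: x0=(-2.5013) x1=(1.3495)
step 33: x0=(-2.5397) x1=(1.3351)
step 34: x0=(-2.5779) x1=(1.3202)
step 35: x0=(-2.6159) x1=(1.3049)
step 36: x0=(-2.6537) x1=(1.2891)
step 37: x0=(-2.6913) x1=(1.2729)
step 38: x0=(-2.7288) x1=(1.2562)
step 39: x0=(-2.7661) x1=(1.2392)
step 40: x0=(-2.8032) x1=(1.2217)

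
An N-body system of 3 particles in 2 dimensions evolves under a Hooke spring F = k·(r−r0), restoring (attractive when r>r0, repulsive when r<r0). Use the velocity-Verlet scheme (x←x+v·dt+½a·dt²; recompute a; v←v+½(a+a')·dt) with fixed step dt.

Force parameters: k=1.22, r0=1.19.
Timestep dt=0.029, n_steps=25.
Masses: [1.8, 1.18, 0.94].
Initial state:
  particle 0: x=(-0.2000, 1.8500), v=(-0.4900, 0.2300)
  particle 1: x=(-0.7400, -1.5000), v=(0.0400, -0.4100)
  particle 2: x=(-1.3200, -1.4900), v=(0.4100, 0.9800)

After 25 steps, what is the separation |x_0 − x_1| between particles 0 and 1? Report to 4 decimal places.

step 0: x0=(-0.2000, 1.8500) x1=(-0.7400, -1.5000) x2=(-1.3200, -1.4900)
step 1: x0=(-0.2145, 1.8554) x1=(-0.7384, -1.5109) x2=(-1.3080, -1.4604)
step 2: x0=(-0.2296, 1.8583) x1=(-0.7360, -1.5200) x2=(-1.2960, -1.4283)
step 3: x0=(-0.2454, 1.8588) x1=(-0.7328, -1.5273) x2=(-1.2838, -1.3937)
step 4: x0=(-0.2616, 1.8568) x1=(-0.7287, -1.5328) x2=(-1.2715, -1.3567)
step 5: x0=(-0.2785, 1.8523) x1=(-0.7239, -1.5365) x2=(-1.2592, -1.3172)
step 6: x0=(-0.2958, 1.8454) x1=(-0.7184, -1.5385) x2=(-1.2468, -1.2753)
step 7: x0=(-0.3137, 1.8361) x1=(-0.7121, -1.5388) x2=(-1.2344, -1.2309)
step 8: x0=(-0.3320, 1.8245) x1=(-0.7052, -1.5375) x2=(-1.2218, -1.1840)
step 9: x0=(-0.3508, 1.8106) x1=(-0.6977, -1.5345) x2=(-1.2092, -1.1348)
step 10: x0=(-0.3700, 1.7944) x1=(-0.6896, -1.5300) x2=(-1.1965, -1.0832)
step 11: x0=(-0.3896, 1.7760) x1=(-0.6809, -1.5239) x2=(-1.1836, -1.0294)
step 12: x0=(-0.4096, 1.7555) x1=(-0.6719, -1.5162) x2=(-1.1706, -0.9734)
step 13: x0=(-0.4299, 1.7328) x1=(-0.6624, -1.5070) x2=(-1.1574, -0.9153)
step 14: x0=(-0.4506, 1.7082) x1=(-0.6525, -1.4964) x2=(-1.1441, -0.8552)
step 15: x0=(-0.4715, 1.6815) x1=(-0.6423, -1.4842) x2=(-1.1307, -0.7932)
step 16: x0=(-0.4927, 1.6530) x1=(-0.6319, -1.4705) x2=(-1.1170, -0.7295)
step 17: x0=(-0.5141, 1.6227) x1=(-0.6213, -1.4554) x2=(-1.1032, -0.6642)
step 18: x0=(-0.5358, 1.5907) x1=(-0.6104, -1.4389) x2=(-1.0892, -0.5974)
step 19: x0=(-0.5576, 1.5570) x1=(-0.5995, -1.4209) x2=(-1.0751, -0.5292)
step 20: x0=(-0.5796, 1.5218) x1=(-0.5884, -1.4015) x2=(-1.0608, -0.4599)
step 21: x0=(-0.6016, 1.4851) x1=(-0.5773, -1.3807) x2=(-1.0463, -0.3895)
step 22: x0=(-0.6238, 1.4471) x1=(-0.5662, -1.3585) x2=(-1.0317, -0.3182)
step 23: x0=(-0.6460, 1.4078) x1=(-0.5550, -1.3350) x2=(-1.0170, -0.2462)
step 24: x0=(-0.6683, 1.3673) x1=(-0.5439, -1.3101) x2=(-1.0022, -0.1737)
step 25: x0=(-0.6906, 1.3258) x1=(-0.5329, -1.2838) x2=(-0.9872, -0.1008)

2.6144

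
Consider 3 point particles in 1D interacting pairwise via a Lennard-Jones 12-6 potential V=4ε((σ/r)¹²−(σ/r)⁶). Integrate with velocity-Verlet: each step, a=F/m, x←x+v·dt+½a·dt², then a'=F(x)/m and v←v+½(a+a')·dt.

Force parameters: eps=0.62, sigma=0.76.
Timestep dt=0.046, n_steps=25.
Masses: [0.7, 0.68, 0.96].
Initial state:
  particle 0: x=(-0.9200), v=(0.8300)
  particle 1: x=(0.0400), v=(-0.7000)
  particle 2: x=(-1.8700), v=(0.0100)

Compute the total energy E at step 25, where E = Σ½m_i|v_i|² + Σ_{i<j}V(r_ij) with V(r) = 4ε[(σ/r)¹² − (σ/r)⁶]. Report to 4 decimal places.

-0.5185

step 0: x0=(-0.9200) x1=(0.0400) x2=(-1.8700)
step 1: x0=(-0.8818) x1=(0.0047) x2=(-1.8674)
step 2: x0=(-0.8451) x1=(-0.0349) x2=(-1.8606)
step 3: x0=(-0.8271) x1=(-0.0606) x2=(-1.8500)
step 4: x0=(-0.8642) x1=(-0.0348) x2=(-1.8358)
step 5: x0=(-0.9129) x1=(-0.0030) x2=(-1.8173)
step 6: x0=(-0.9614) x1=(0.0230) x2=(-1.7949)
step 7: x0=(-0.9997) x1=(0.0432) x2=(-1.7757)
step 8: x0=(-0.9944) x1=(0.0586) x2=(-1.7850)
step 9: x0=(-0.9588) x1=(0.0694) x2=(-1.8131)
step 10: x0=(-0.9187) x1=(0.0752) x2=(-1.8410)
step 11: x0=(-0.8788) x1=(0.0752) x2=(-1.8646)
step 12: x0=(-0.8386) x1=(0.0691) x2=(-1.8841)
step 13: x0=(-0.7976) x1=(0.0575) x2=(-1.9003)
step 14: x0=(-0.7596) x1=(0.0454) x2=(-1.9139)
step 15: x0=(-0.7408) x1=(0.0502) x2=(-1.9255)
step 16: x0=(-0.7499) x1=(0.0813) x2=(-1.9355)
step 17: x0=(-0.7666) x1=(0.1179) x2=(-1.9437)
step 18: x0=(-0.7817) x1=(0.1503) x2=(-1.9501)
step 19: x0=(-0.7934) x1=(0.1766) x2=(-1.9548)
step 20: x0=(-0.8019) x1=(0.1970) x2=(-1.9575)
step 21: x0=(-0.8077) x1=(0.2118) x2=(-1.9582)
step 22: x0=(-0.8113) x1=(0.2214) x2=(-1.9570)
step 23: x0=(-0.8129) x1=(0.2262) x2=(-1.9537)
step 24: x0=(-0.8127) x1=(0.2262) x2=(-1.9483)
step 25: x0=(-0.8109) x1=(0.2214) x2=(-1.9408)
step 0 velocities: v0=(0.8300) v1=(-0.7000) v2=(0.0100)
step 0: KE=0.4078, PE=-0.9497, E=-0.5420
step 25 velocities: v0=(0.0587) v1=(-0.1576) v2=(0.1882)
step 25: KE=0.0266, PE=-0.5452, E=-0.5185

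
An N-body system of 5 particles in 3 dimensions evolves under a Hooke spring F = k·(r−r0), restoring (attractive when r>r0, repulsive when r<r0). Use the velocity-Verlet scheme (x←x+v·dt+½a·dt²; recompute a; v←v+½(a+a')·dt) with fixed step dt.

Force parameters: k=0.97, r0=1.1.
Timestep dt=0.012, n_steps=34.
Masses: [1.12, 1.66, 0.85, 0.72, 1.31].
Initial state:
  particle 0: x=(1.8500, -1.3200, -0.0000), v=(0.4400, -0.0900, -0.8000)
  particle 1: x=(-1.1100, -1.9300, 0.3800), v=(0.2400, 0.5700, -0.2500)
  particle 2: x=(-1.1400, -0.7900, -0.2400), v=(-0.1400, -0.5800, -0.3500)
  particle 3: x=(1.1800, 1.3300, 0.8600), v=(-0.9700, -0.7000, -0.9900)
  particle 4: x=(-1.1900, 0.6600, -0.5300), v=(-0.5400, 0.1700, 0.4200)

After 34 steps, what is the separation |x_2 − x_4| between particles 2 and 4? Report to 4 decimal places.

1.4788

step 0: x0=(1.8500, -1.3200, -0.0000) x1=(-1.1100, -1.9300, 0.3800) x2=(-1.1400, -0.7900, -0.2400) x3=(1.1800, 1.3300, 0.8600) x4=(-1.1900, 0.6600, -0.5300)
step 1: x0=(1.8549, -1.3209, -0.0096) x1=(-1.1070, -1.9230, 0.3770) x2=(-1.1414, -0.7969, -0.2441) x3=(1.1679, 1.3210, 0.8479) x4=(-1.1963, 0.6619, -0.5249)
step 2: x0=(1.8590, -1.3214, -0.0191) x1=(-1.1037, -1.9156, 0.3739) x2=(-1.1422, -0.8035, -0.2481) x3=(1.1551, 1.3109, 0.8353) x4=(-1.2022, 0.6635, -0.5195)
step 3: x0=(1.8623, -1.3216, -0.0287) x1=(-1.1000, -1.9078, 0.3708) x2=(-1.1425, -0.8099, -0.2519) x3=(1.1414, 1.2997, 0.8222) x4=(-1.2077, 0.6647, -0.5140)
step 4: x0=(1.8648, -1.3214, -0.0381) x1=(-1.0961, -1.8997, 0.3676) x2=(-1.1422, -0.8161, -0.2556) x3=(1.1269, 1.2874, 0.8087) x4=(-1.2128, 0.6657, -0.5083)
step 5: x0=(1.8665, -1.3208, -0.0476) x1=(-1.0920, -1.8912, 0.3644) x2=(-1.1413, -0.8221, -0.2592) x3=(1.1117, 1.2740, 0.7947) x4=(-1.2175, 0.6663, -0.5024)
step 6: x0=(1.8673, -1.3198, -0.0570) x1=(-1.0875, -1.8823, 0.3612) x2=(-1.1399, -0.8279, -0.2626) x3=(1.0956, 1.2595, 0.7803) x4=(-1.2219, 0.6666, -0.4963)
step 7: x0=(1.8674, -1.3185, -0.0663) x1=(-1.0827, -1.8731, 0.3579) x2=(-1.1379, -0.8334, -0.2659) x3=(1.0788, 1.2439, 0.7655) x4=(-1.2258, 0.6666, -0.4901)
step 8: x0=(1.8667, -1.3168, -0.0757) x1=(-1.0777, -1.8635, 0.3546) x2=(-1.1354, -0.8387, -0.2690) x3=(1.0613, 1.2273, 0.7502) x4=(-1.2294, 0.6663, -0.4837)
step 9: x0=(1.8652, -1.3148, -0.0849) x1=(-1.0724, -1.8536, 0.3512) x2=(-1.1323, -0.8438, -0.2720) x3=(1.0430, 1.2096, 0.7345) x4=(-1.2326, 0.6657, -0.4771)
step 10: x0=(1.8628, -1.3124, -0.0941) x1=(-1.0668, -1.8433, 0.3477) x2=(-1.1287, -0.8487, -0.2749) x3=(1.0240, 1.1909, 0.7184) x4=(-1.2354, 0.6647, -0.4704)
step 11: x0=(1.8597, -1.3097, -0.1033) x1=(-1.0609, -1.8327, 0.3443) x2=(-1.1245, -0.8533, -0.2777) x3=(1.0042, 1.1711, 0.7019) x4=(-1.2378, 0.6635, -0.4635)
step 12: x0=(1.8558, -1.3066, -0.1124) x1=(-1.0548, -1.8218, 0.3407) x2=(-1.1199, -0.8577, -0.2803) x3=(0.9838, 1.1504, 0.6849) x4=(-1.2398, 0.6619, -0.4564)
step 13: x0=(1.8510, -1.3031, -0.1215) x1=(-1.0484, -1.8106, 0.3372) x2=(-1.1146, -0.8619, -0.2829) x3=(0.9627, 1.1287, 0.6676) x4=(-1.2414, 0.6600, -0.4492)
step 14: x0=(1.8455, -1.2993, -0.1305) x1=(-1.0418, -1.7990, 0.3336) x2=(-1.1089, -0.8659, -0.2853) x3=(0.9409, 1.1059, 0.6500) x4=(-1.2427, 0.6578, -0.4419)
step 15: x0=(1.8392, -1.2952, -0.1395) x1=(-1.0348, -1.7871, 0.3299) x2=(-1.1026, -0.8696, -0.2876) x3=(0.9185, 1.0823, 0.6319) x4=(-1.2436, 0.6553, -0.4344)
step 16: x0=(1.8320, -1.2907, -0.1484) x1=(-1.0277, -1.7749, 0.3262) x2=(-1.0959, -0.8731, -0.2898) x3=(0.8955, 1.0577, 0.6135) x4=(-1.2441, 0.6524, -0.4267)
step 17: x0=(1.8241, -1.2859, -0.1573) x1=(-1.0203, -1.7624, 0.3225) x2=(-1.0886, -0.8763, -0.2919) x3=(0.8718, 1.0322, 0.5948) x4=(-1.2442, 0.6493, -0.4190)
step 18: x0=(1.8154, -1.2807, -0.1661) x1=(-1.0126, -1.7496, 0.3187) x2=(-1.0809, -0.8794, -0.2940) x3=(0.8475, 1.0057, 0.5757) x4=(-1.2440, 0.6458, -0.4111)
step 19: x0=(1.8059, -1.2753, -0.1748) x1=(-1.0047, -1.7365, 0.3149) x2=(-1.0726, -0.8822, -0.2959) x3=(0.8227, 0.9785, 0.5563) x4=(-1.2434, 0.6420, -0.4031)
step 20: x0=(1.7957, -1.2695, -0.1835) x1=(-0.9966, -1.7232, 0.3110) x2=(-1.0639, -0.8848, -0.2977) x3=(0.7973, 0.9503, 0.5366) x4=(-1.2424, 0.6379, -0.3950)
step 21: x0=(1.7847, -1.2633, -0.1921) x1=(-0.9882, -1.7095, 0.3071) x2=(-1.0548, -0.8872, -0.2995) x3=(0.7713, 0.9213, 0.5166) x4=(-1.2411, 0.6335, -0.3868)
step 22: x0=(1.7729, -1.2569, -0.2006) x1=(-0.9796, -1.6956, 0.3031) x2=(-1.0451, -0.8893, -0.3011) x3=(0.7449, 0.8916, 0.4964) x4=(-1.2394, 0.6288, -0.3784)
step 23: x0=(1.7603, -1.2502, -0.2091) x1=(-0.9707, -1.6814, 0.2991) x2=(-1.0351, -0.8912, -0.3027) x3=(0.7179, 0.8610, 0.4758) x4=(-1.2374, 0.6238, -0.3700)
step 24: x0=(1.7471, -1.2432, -0.2175) x1=(-0.9617, -1.6670, 0.2951) x2=(-1.0245, -0.8930, -0.3043) x3=(0.6905, 0.8297, 0.4550) x4=(-1.2351, 0.6184, -0.3614)
step 25: x0=(1.7330, -1.2358, -0.2259) x1=(-0.9524, -1.6523, 0.2910) x2=(-1.0136, -0.8945, -0.3057) x3=(0.6626, 0.7976, 0.4339) x4=(-1.2324, 0.6128, -0.3528)
step 26: x0=(1.7183, -1.2282, -0.2342) x1=(-0.9430, -1.6374, 0.2868) x2=(-1.0023, -0.8958, -0.3071) x3=(0.6343, 0.7649, 0.4126) x4=(-1.2294, 0.6069, -0.3441)
step 27: x0=(1.7028, -1.2203, -0.2424) x1=(-0.9333, -1.6222, 0.2827) x2=(-0.9905, -0.8969, -0.3085) x3=(0.6055, 0.7314, 0.3911) x4=(-1.2260, 0.6007, -0.3353)
step 28: x0=(1.6866, -1.2121, -0.2505) x1=(-0.9234, -1.6068, 0.2785) x2=(-0.9784, -0.8978, -0.3098) x3=(0.5764, 0.6973, 0.3693) x4=(-1.2223, 0.5941, -0.3264)
step 29: x0=(1.6696, -1.2037, -0.2586) x1=(-0.9133, -1.5912, 0.2742) x2=(-0.9658, -0.8985, -0.3110) x3=(0.5469, 0.6626, 0.3474) x4=(-1.2183, 0.5873, -0.3175)
step 30: x0=(1.6520, -1.1950, -0.2666) x1=(-0.9031, -1.5753, 0.2699) x2=(-0.9529, -0.8990, -0.3123) x3=(0.5170, 0.6272, 0.3253) x4=(-1.2140, 0.5802, -0.3085)
step 31: x0=(1.6337, -1.1860, -0.2746) x1=(-0.8927, -1.5593, 0.2656) x2=(-0.9397, -0.8993, -0.3134) x3=(0.4868, 0.5913, 0.3029) x4=(-1.2094, 0.5728, -0.2994)
step 32: x0=(1.6148, -1.1768, -0.2825) x1=(-0.8820, -1.5430, 0.2613) x2=(-0.9261, -0.8995, -0.3146) x3=(0.4563, 0.5548, 0.2805) x4=(-1.2045, 0.5652, -0.2903)
step 33: x0=(1.5951, -1.1673, -0.2903) x1=(-0.8713, -1.5266, 0.2569) x2=(-0.9122, -0.8994, -0.3157) x3=(0.4255, 0.5178, 0.2578) x4=(-1.1993, 0.5572, -0.2811)
step 34: x0=(1.5748, -1.1576, -0.2980) x1=(-0.8603, -1.5100, 0.2524) x2=(-0.8979, -0.8992, -0.3168) x3=(0.3945, 0.4803, 0.2351) x4=(-1.1938, 0.5490, -0.2719)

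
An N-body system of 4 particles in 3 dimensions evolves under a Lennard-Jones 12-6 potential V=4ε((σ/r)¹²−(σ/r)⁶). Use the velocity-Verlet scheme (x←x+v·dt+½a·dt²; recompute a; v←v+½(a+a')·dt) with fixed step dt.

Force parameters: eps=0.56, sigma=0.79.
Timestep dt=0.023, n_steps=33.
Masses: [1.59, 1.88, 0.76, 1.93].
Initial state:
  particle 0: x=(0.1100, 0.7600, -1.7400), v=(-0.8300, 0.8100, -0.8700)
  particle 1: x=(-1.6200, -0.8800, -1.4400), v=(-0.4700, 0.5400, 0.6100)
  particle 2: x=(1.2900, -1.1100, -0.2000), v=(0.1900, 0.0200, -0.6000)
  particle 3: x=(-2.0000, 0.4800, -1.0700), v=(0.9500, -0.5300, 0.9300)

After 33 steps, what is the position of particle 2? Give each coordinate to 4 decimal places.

step 0: x0=(0.1100, 0.7600, -1.7400) x1=(-1.6200, -0.8800, -1.4400) x2=(1.2900, -1.1100, -0.2000) x3=(-2.0000, 0.4800, -1.0700)
step 1: x0=(0.0909, 0.7786, -1.7600) x1=(-1.6308, -0.8676, -1.4260) x2=(1.2944, -1.1095, -0.2138) x3=(-1.9781, 0.4678, -1.0486)
step 2: x0=(0.0718, 0.7973, -1.7800) x1=(-1.6416, -0.8550, -1.4119) x2=(1.2987, -1.1091, -0.2276) x3=(-1.9563, 0.4555, -1.0273)
step 3: x0=(0.0527, 0.8159, -1.8000) x1=(-1.6525, -0.8424, -1.3978) x2=(1.3031, -1.1086, -0.2414) x3=(-1.9344, 0.4431, -1.0059)
step 4: x0=(0.0336, 0.8345, -1.8200) x1=(-1.6634, -0.8298, -1.3837) x2=(1.3075, -1.1081, -0.2552) x3=(-1.9124, 0.4307, -0.9846)
step 5: x0=(0.0145, 0.8531, -1.8400) x1=(-1.6743, -0.8170, -1.3696) x2=(1.3118, -1.1077, -0.2690) x3=(-1.8905, 0.4182, -0.9633)
step 6: x0=(-0.0046, 0.8717, -1.8600) x1=(-1.6852, -0.8041, -1.3554) x2=(1.3162, -1.1072, -0.2828) x3=(-1.8685, 0.4055, -0.9421)
step 7: x0=(-0.0238, 0.8903, -1.8800) x1=(-1.6961, -0.7911, -1.3412) x2=(1.3205, -1.1067, -0.2966) x3=(-1.8465, 0.3928, -0.9209)
step 8: x0=(-0.0429, 0.9089, -1.9000) x1=(-1.7070, -0.7779, -1.3269) x2=(1.3249, -1.1063, -0.3104) x3=(-1.8245, 0.3799, -0.8997)
step 9: x0=(-0.0620, 0.9275, -1.9200) x1=(-1.7180, -0.7645, -1.3126) x2=(1.3293, -1.1058, -0.3243) x3=(-1.8025, 0.3668, -0.8787)
step 10: x0=(-0.0812, 0.9461, -1.9400) x1=(-1.7289, -0.7510, -1.2982) x2=(1.3336, -1.1053, -0.3381) x3=(-1.7804, 0.3535, -0.8576)
step 11: x0=(-0.1003, 0.9647, -1.9599) x1=(-1.7399, -0.7373, -1.2837) x2=(1.3380, -1.1049, -0.3519) x3=(-1.7584, 0.3401, -0.8367)
step 12: x0=(-0.1195, 0.9833, -1.9799) x1=(-1.7509, -0.7233, -1.2691) x2=(1.3423, -1.1044, -0.3657) x3=(-1.7363, 0.3264, -0.8159)
step 13: x0=(-0.1386, 1.0019, -1.9999) x1=(-1.7619, -0.7091, -1.2545) x2=(1.3467, -1.1039, -0.3795) x3=(-1.7142, 0.3125, -0.7952)
step 14: x0=(-0.1578, 1.0205, -2.0199) x1=(-1.7728, -0.6946, -1.2396) x2=(1.3510, -1.1034, -0.3933) x3=(-1.6921, 0.2983, -0.7746)
step 15: x0=(-0.1770, 1.0391, -2.0398) x1=(-1.7837, -0.6797, -1.2247) x2=(1.3554, -1.1030, -0.4071) x3=(-1.6701, 0.2838, -0.7541)
step 16: x0=(-0.1962, 1.0577, -2.0598) x1=(-1.7946, -0.6646, -1.2095) x2=(1.3597, -1.1025, -0.4209) x3=(-1.6481, 0.2689, -0.7338)
step 17: x0=(-0.2153, 1.0763, -2.0797) x1=(-1.8055, -0.6490, -1.1942) x2=(1.3641, -1.1020, -0.4348) x3=(-1.6261, 0.2538, -0.7137)
step 18: x0=(-0.2345, 1.0948, -2.0997) x1=(-1.8162, -0.6331, -1.1787) x2=(1.3684, -1.1015, -0.4486) x3=(-1.6042, 0.2382, -0.6938)
step 19: x0=(-0.2537, 1.1134, -2.1196) x1=(-1.8269, -0.6168, -1.1630) x2=(1.3727, -1.1010, -0.4624) x3=(-1.5824, 0.2223, -0.6741)
step 20: x0=(-0.2729, 1.1320, -2.1396) x1=(-1.8374, -0.6002, -1.1471) x2=(1.3771, -1.1006, -0.4762) x3=(-1.5608, 0.2060, -0.6547)
step 21: x0=(-0.2921, 1.1505, -2.1595) x1=(-1.8478, -0.5831, -1.1309) x2=(1.3814, -1.1001, -0.4900) x3=(-1.5392, 0.1893, -0.6354)
step 22: x0=(-0.3113, 1.1691, -2.1794) x1=(-1.8581, -0.5656, -1.1144) x2=(1.3858, -1.0996, -0.5039) x3=(-1.5178, 0.1723, -0.6164)
step 23: x0=(-0.3305, 1.1876, -2.1994) x1=(-1.8682, -0.5478, -1.0978) x2=(1.3901, -1.0991, -0.5177) x3=(-1.4965, 0.1549, -0.5977)
step 24: x0=(-0.3497, 1.2062, -2.2193) x1=(-1.8781, -0.5297, -1.0809) x2=(1.3944, -1.0986, -0.5315) x3=(-1.4754, 0.1372, -0.5791)
step 25: x0=(-0.3689, 1.2247, -2.2392) x1=(-1.8879, -0.5113, -1.0638) x2=(1.3988, -1.0981, -0.5453) x3=(-1.4545, 0.1193, -0.5608)
step 26: x0=(-0.3882, 1.2433, -2.2591) x1=(-1.8975, -0.4927, -1.0465) x2=(1.4031, -1.0977, -0.5591) x3=(-1.4336, 0.1011, -0.5426)
step 27: x0=(-0.4074, 1.2618, -2.2790) x1=(-1.9070, -0.4740, -1.0292) x2=(1.4074, -1.0972, -0.5730) x3=(-1.4129, 0.0829, -0.5245)
step 28: x0=(-0.4266, 1.2804, -2.2989) x1=(-1.9165, -0.4552, -1.0117) x2=(1.4118, -1.0967, -0.5868) x3=(-1.3923, 0.0645, -0.5066)
step 29: x0=(-0.4458, 1.2989, -2.3189) x1=(-1.9258, -0.4363, -0.9942) x2=(1.4161, -1.0962, -0.6006) x3=(-1.3718, 0.0460, -0.4886)
step 30: x0=(-0.4650, 1.3174, -2.3388) x1=(-1.9351, -0.4173, -0.9766) x2=(1.4204, -1.0957, -0.6144) x3=(-1.3512, 0.0276, -0.4708)
step 31: x0=(-0.4842, 1.3360, -2.3587) x1=(-1.9444, -0.3984, -0.9590) x2=(1.4247, -1.0952, -0.6282) x3=(-1.3307, 0.0091, -0.4529)
step 32: x0=(-0.5035, 1.3545, -2.3786) x1=(-1.9536, -0.3794, -0.9414) x2=(1.4291, -1.0947, -0.6421) x3=(-1.3103, -0.0095, -0.4351)
step 33: x0=(-0.5227, 1.3730, -2.3985) x1=(-1.9627, -0.3603, -0.9237) x2=(1.4334, -1.0942, -0.6559) x3=(-1.2900, -0.0281, -0.4174)

(1.4334, -1.0942, -0.6559)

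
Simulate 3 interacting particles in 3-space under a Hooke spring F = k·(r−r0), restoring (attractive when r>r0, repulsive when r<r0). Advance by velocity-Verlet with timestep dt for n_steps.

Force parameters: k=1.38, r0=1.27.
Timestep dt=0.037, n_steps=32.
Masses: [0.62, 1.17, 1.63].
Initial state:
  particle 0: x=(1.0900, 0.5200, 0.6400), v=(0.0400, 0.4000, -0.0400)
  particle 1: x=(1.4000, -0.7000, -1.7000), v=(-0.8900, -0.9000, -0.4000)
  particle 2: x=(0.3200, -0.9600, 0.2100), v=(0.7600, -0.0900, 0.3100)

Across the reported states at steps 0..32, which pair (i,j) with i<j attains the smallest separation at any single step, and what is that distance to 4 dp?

pair (0,2), distance 1.1574

step 0: x0=(1.0900, 0.5200, 0.6400) x1=(1.4000, -0.7000, -1.7000) x2=(0.3200, -0.9600, 0.2100)
step 1: x0=(1.0914, 0.5332, 0.6365) x1=(1.3666, -0.7329, -1.7132) x2=(0.3485, -0.9630, 0.2211)
step 2: x0=(1.0927, 0.5432, 0.6289) x1=(1.3322, -0.7648, -1.7230) x2=(0.3777, -0.9655, 0.2313)
step 3: x0=(1.0938, 0.5499, 0.6171) x1=(1.2970, -0.7958, -1.7295) x2=(0.4076, -0.9674, 0.2407)
step 4: x0=(1.0947, 0.5533, 0.6013) x1=(1.2610, -0.8257, -1.7327) x2=(0.4382, -0.9688, 0.2493)
step 5: x0=(1.0953, 0.5532, 0.5814) x1=(1.2244, -0.8546, -1.7325) x2=(0.4693, -0.9697, 0.2571)
step 6: x0=(1.0957, 0.5497, 0.5576) x1=(1.1871, -0.8823, -1.7291) x2=(0.5009, -0.9701, 0.2640)
step 7: x0=(1.0958, 0.5429, 0.5298) x1=(1.1493, -0.9088, -1.7224) x2=(0.5331, -0.9700, 0.2700)
step 8: x0=(1.0956, 0.5327, 0.4982) x1=(1.1111, -0.9342, -1.7126) x2=(0.5656, -0.9696, 0.2752)
step 9: x0=(1.0951, 0.5191, 0.4630) x1=(1.0725, -0.9583, -1.6997) x2=(0.5985, -0.9687, 0.2796)
step 10: x0=(1.0943, 0.5024, 0.4243) x1=(1.0337, -0.9812, -1.6838) x2=(0.6318, -0.9675, 0.2832)
step 11: x0=(1.0931, 0.4826, 0.3823) x1=(0.9946, -1.0029, -1.6649) x2=(0.6653, -0.9660, 0.2860)
step 12: x0=(1.0916, 0.4598, 0.3370) x1=(0.9555, -1.0234, -1.6433) x2=(0.6990, -0.9642, 0.2880)
step 13: x0=(1.0897, 0.4342, 0.2889) x1=(0.9163, -1.0426, -1.6191) x2=(0.7329, -0.9623, 0.2892)
step 14: x0=(1.0874, 0.4060, 0.2379) x1=(0.8771, -1.0607, -1.5923) x2=(0.7669, -0.9602, 0.2896)
step 15: x0=(1.0847, 0.3753, 0.1845) x1=(0.8381, -1.0777, -1.5632) x2=(0.8010, -0.9579, 0.2894)
step 16: x0=(1.0817, 0.3423, 0.1286) x1=(0.7992, -1.0935, -1.5319) x2=(0.8351, -0.9556, 0.2884)
step 17: x0=(1.0782, 0.3073, 0.0707) x1=(0.7605, -1.1083, -1.4986) x2=(0.8693, -0.9533, 0.2868)
step 18: x0=(1.0743, 0.2705, 0.0108) x1=(0.7221, -1.1221, -1.4634) x2=(0.9034, -0.9510, 0.2846)
step 19: x0=(1.0701, 0.2320, -0.0508) x1=(0.6840, -1.1349, -1.4264) x2=(0.9374, -0.9487, 0.2818)
step 20: x0=(1.0654, 0.1922, -0.1140) x1=(0.6462, -1.1469, -1.3880) x2=(0.9714, -0.9466, 0.2785)
step 21: x0=(1.0603, 0.1512, -0.1785) x1=(0.6088, -1.1581, -1.3482) x2=(1.0052, -0.9446, 0.2747)
step 22: x0=(1.0548, 0.1093, -0.2441) x1=(0.5717, -1.1685, -1.3071) x2=(1.0389, -0.9427, 0.2705)
step 23: x0=(1.0489, 0.0666, -0.3108) x1=(0.5351, -1.1784, -1.2650) x2=(1.0726, -0.9410, 0.2660)
step 24: x0=(1.0426, 0.0233, -0.3783) x1=(0.4988, -1.1876, -1.2220) x2=(1.1060, -0.9395, 0.2610)
step 25: x0=(1.0360, -0.0205, -0.4464) x1=(0.4629, -1.1965, -1.1782) x2=(1.1393, -0.9381, 0.2558)
step 26: x0=(1.0291, -0.0645, -0.5151) x1=(0.4273, -1.2049, -1.1338) x2=(1.1725, -0.9370, 0.2503)
step 27: x0=(1.0220, -0.1086, -0.5843) x1=(0.3922, -1.2130, -1.0888) x2=(1.2055, -0.9359, 0.2446)
step 28: x0=(1.0147, -0.1529, -0.6537) x1=(0.3573, -1.2210, -1.0433) x2=(1.2384, -0.9350, 0.2386)
step 29: x0=(1.0073, -0.1971, -0.7233) x1=(0.3228, -1.2287, -0.9973) x2=(1.2710, -0.9342, 0.2324)
step 30: x0=(0.9999, -0.2412, -0.7929) x1=(0.2886, -1.2364, -0.9510) x2=(1.3034, -0.9335, 0.2259)
step 31: x0=(0.9925, -0.2853, -0.8626) x1=(0.2546, -1.2441, -0.9043) x2=(1.3356, -0.9329, 0.2192)
step 32: x0=(0.9853, -0.3293, -0.9322) x1=(0.2210, -1.2517, -0.8572) x2=(1.3676, -0.9323, 0.2122)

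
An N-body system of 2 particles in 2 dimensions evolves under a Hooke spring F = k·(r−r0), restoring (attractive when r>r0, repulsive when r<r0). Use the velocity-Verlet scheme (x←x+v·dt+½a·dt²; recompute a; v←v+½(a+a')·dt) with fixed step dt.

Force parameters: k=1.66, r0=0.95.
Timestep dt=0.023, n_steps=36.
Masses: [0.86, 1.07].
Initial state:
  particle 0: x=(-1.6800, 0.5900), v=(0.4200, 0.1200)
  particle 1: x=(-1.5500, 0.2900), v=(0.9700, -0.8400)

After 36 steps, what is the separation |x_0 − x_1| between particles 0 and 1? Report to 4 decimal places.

1.5259

step 0: x0=(-1.6800, 0.5900) x1=(-1.5500, 0.2900)
step 1: x0=(-1.6705, 0.5931) x1=(-1.5276, 0.2704)
step 2: x0=(-1.6612, 0.5967) x1=(-1.5050, 0.2504)
step 3: x0=(-1.6521, 0.6008) x1=(-1.4822, 0.2300)
step 4: x0=(-1.6433, 0.6054) x1=(-1.4592, 0.2092)
step 5: x0=(-1.6347, 0.6106) x1=(-1.4360, 0.1880)
step 6: x0=(-1.6263, 0.6161) x1=(-1.4127, 0.1664)
step 7: x0=(-1.6181, 0.6221) x1=(-1.3892, 0.1445)
step 8: x0=(-1.6101, 0.6285) x1=(-1.3656, 0.1223)
step 9: x0=(-1.6023, 0.6352) x1=(-1.3418, 0.0998)
step 10: x0=(-1.5946, 0.6423) x1=(-1.3179, 0.0770)
step 11: x0=(-1.5871, 0.6496) x1=(-1.2938, 0.0540)
step 12: x0=(-1.5797, 0.6572) x1=(-1.2697, 0.0308)
step 13: x0=(-1.5724, 0.6650) x1=(-1.2455, 0.0074)
step 14: x0=(-1.5652, 0.6731) x1=(-1.2212, -0.0162)
step 15: x0=(-1.5581, 0.6813) x1=(-1.1968, -0.0399)
step 16: x0=(-1.5511, 0.6896) x1=(-1.1724, -0.0637)
step 17: x0=(-1.5441, 0.6980) x1=(-1.1480, -0.0876)
step 18: x0=(-1.5372, 0.7065) x1=(-1.1235, -0.1115)
step 19: x0=(-1.5302, 0.7150) x1=(-1.0990, -0.1354)
step 20: x0=(-1.5233, 0.7236) x1=(-1.0745, -0.1594)
step 21: x0=(-1.5163, 0.7320) x1=(-1.0500, -0.1833)
step 22: x0=(-1.5093, 0.7404) x1=(-1.0256, -0.2072)
step 23: x0=(-1.5023, 0.7488) x1=(-1.0012, -0.2309)
step 24: x0=(-1.4951, 0.7569) x1=(-0.9768, -0.2546)
step 25: x0=(-1.4879, 0.7649) x1=(-0.9525, -0.2781)
step 26: x0=(-1.4806, 0.7727) x1=(-0.9283, -0.3015)
step 27: x0=(-1.4732, 0.7803) x1=(-0.9042, -0.3247)
step 28: x0=(-1.4656, 0.7876) x1=(-0.8802, -0.3477)
step 29: x0=(-1.4579, 0.7946) x1=(-0.8564, -0.3704)
step 30: x0=(-1.4500, 0.8013) x1=(-0.8326, -0.3928)
step 31: x0=(-1.4419, 0.8076) x1=(-0.8091, -0.4150)
step 32: x0=(-1.4336, 0.8135) x1=(-0.7856, -0.4369)
step 33: x0=(-1.4251, 0.8190) x1=(-0.7624, -0.4584)
step 34: x0=(-1.4164, 0.8241) x1=(-0.7393, -0.4796)
step 35: x0=(-1.4075, 0.8287) x1=(-0.7165, -0.5004)
step 36: x0=(-1.3982, 0.8328) x1=(-0.6938, -0.5208)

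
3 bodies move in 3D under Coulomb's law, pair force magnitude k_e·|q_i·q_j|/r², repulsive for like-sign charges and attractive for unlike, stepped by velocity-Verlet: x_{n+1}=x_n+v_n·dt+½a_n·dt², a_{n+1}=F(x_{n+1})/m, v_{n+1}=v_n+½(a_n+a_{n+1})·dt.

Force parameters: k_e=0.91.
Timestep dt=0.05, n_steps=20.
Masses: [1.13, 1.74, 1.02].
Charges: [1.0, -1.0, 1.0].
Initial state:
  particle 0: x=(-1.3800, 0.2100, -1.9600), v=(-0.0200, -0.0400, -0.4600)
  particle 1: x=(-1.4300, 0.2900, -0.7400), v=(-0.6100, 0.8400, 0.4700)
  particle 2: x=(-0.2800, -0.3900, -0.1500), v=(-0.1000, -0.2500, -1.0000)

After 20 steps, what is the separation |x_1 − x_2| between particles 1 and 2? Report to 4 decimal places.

step 0: x0=(-1.3800, 0.2100, -1.9600) x1=(-1.4300, 0.2900, -0.7400) x2=(-0.2800, -0.3900, -0.1500)
step 1: x0=(-1.3811, 0.2081, -1.9825) x1=(-1.4602, 0.3318, -0.7168) x2=(-0.2853, -0.4023, -0.2000)
step 2: x0=(-1.3826, 0.2064, -2.0041) x1=(-1.4900, 0.3733, -0.6942) x2=(-0.2912, -0.4143, -0.2500)
step 3: x0=(-1.3843, 0.2050, -2.0249) x1=(-1.5191, 0.4143, -0.6722) x2=(-0.2976, -0.4258, -0.2999)
step 4: x0=(-1.3863, 0.2040, -2.0451) x1=(-1.5478, 0.4550, -0.6507) x2=(-0.3045, -0.4370, -0.3496)
step 5: x0=(-1.3888, 0.2032, -2.0646) x1=(-1.5760, 0.4952, -0.6297) x2=(-0.3119, -0.4478, -0.3992)
step 6: x0=(-1.3915, 0.2027, -2.0836) x1=(-1.6037, 0.5350, -0.6093) x2=(-0.3198, -0.4583, -0.4484)
step 7: x0=(-1.3946, 0.2026, -2.1022) x1=(-1.6309, 0.5744, -0.5893) x2=(-0.3280, -0.4684, -0.4973)
step 8: x0=(-1.3981, 0.2028, -2.1203) x1=(-1.6577, 0.6133, -0.5698) x2=(-0.3366, -0.4782, -0.5458)
step 9: x0=(-1.4020, 0.2034, -2.1381) x1=(-1.6841, 0.6519, -0.5508) x2=(-0.3454, -0.4877, -0.5939)
step 10: x0=(-1.4063, 0.2044, -2.1557) x1=(-1.7100, 0.6900, -0.5323) x2=(-0.3545, -0.4969, -0.6415)
step 11: x0=(-1.4110, 0.2057, -2.1729) x1=(-1.7356, 0.7278, -0.5141) x2=(-0.3639, -0.5058, -0.6887)
step 12: x0=(-1.4160, 0.2074, -2.1900) x1=(-1.7608, 0.7652, -0.4964) x2=(-0.3734, -0.5146, -0.7354)
step 13: x0=(-1.4215, 0.2095, -2.2069) x1=(-1.7857, 0.8022, -0.4792) x2=(-0.3830, -0.5231, -0.7815)
step 14: x0=(-1.4274, 0.2120, -2.2237) x1=(-1.8103, 0.8389, -0.4623) x2=(-0.3927, -0.5315, -0.8271)
step 15: x0=(-1.4337, 0.2149, -2.2404) x1=(-1.8345, 0.8752, -0.4458) x2=(-0.4024, -0.5398, -0.8721)
step 16: x0=(-1.4405, 0.2182, -2.2570) x1=(-1.8585, 0.9112, -0.4297) x2=(-0.4122, -0.5480, -0.9166)
step 17: x0=(-1.4476, 0.2220, -2.2736) x1=(-1.8822, 0.9469, -0.4139) x2=(-0.4220, -0.5560, -0.9604)
step 18: x0=(-1.4552, 0.2261, -2.2902) x1=(-1.9057, 0.9823, -0.3986) x2=(-0.4317, -0.5641, -1.0037)
step 19: x0=(-1.4633, 0.2307, -2.3068) x1=(-1.9289, 1.0174, -0.3835) x2=(-0.4413, -0.5721, -1.0464)
step 20: x0=(-1.4718, 0.2357, -2.3234) x1=(-1.9519, 1.0522, -0.3688) x2=(-0.4508, -0.5801, -1.0885)

2.3314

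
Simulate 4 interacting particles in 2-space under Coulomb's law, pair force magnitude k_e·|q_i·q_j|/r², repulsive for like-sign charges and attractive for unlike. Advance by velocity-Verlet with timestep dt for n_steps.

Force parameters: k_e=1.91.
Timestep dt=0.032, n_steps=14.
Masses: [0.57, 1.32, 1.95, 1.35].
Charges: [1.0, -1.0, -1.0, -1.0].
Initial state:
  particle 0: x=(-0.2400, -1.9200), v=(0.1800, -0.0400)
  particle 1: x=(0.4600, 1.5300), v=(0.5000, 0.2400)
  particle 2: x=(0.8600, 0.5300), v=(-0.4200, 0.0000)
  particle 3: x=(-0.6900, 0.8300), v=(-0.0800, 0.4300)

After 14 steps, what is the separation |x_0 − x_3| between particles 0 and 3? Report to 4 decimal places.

step 0: x0=(-0.2400, -1.9200) x1=(0.4600, 1.5300) x2=(0.8600, 0.5300) x3=(-0.6900, 0.8300)
step 1: x0=(-0.2342, -1.9207) x1=(0.4761, 1.5384) x2=(0.8469, 0.5295) x3=(-0.6932, 0.8435)
step 2: x0=(-0.2281, -1.9203) x1=(0.4924, 1.5484) x2=(0.8344, 0.5280) x3=(-0.6976, 0.8566)
step 3: x0=(-0.2219, -1.9187) x1=(0.5090, 1.5598) x2=(0.8226, 0.5254) x3=(-0.7032, 0.8692)
step 4: x0=(-0.2155, -1.9160) x1=(0.5258, 1.5727) x2=(0.8113, 0.5218) x3=(-0.7099, 0.8814)
step 5: x0=(-0.2090, -1.9122) x1=(0.5430, 1.5870) x2=(0.8006, 0.5172) x3=(-0.7179, 0.8932)
step 6: x0=(-0.2023, -1.9072) x1=(0.5604, 1.6028) x2=(0.7905, 0.5115) x3=(-0.7270, 0.9046)
step 7: x0=(-0.1954, -1.9011) x1=(0.5782, 1.6199) x2=(0.7808, 0.5048) x3=(-0.7373, 0.9157)
step 8: x0=(-0.1883, -1.8939) x1=(0.5963, 1.6384) x2=(0.7716, 0.4970) x3=(-0.7487, 0.9264)
step 9: x0=(-0.1811, -1.8855) x1=(0.6148, 1.6582) x2=(0.7629, 0.4883) x3=(-0.7611, 0.9369)
step 10: x0=(-0.1737, -1.8759) x1=(0.6337, 1.6792) x2=(0.7546, 0.4786) x3=(-0.7746, 0.9470)
step 11: x0=(-0.1661, -1.8652) x1=(0.6530, 1.7013) x2=(0.7467, 0.4680) x3=(-0.7891, 0.9569)
step 12: x0=(-0.1584, -1.8534) x1=(0.6727, 1.7246) x2=(0.7391, 0.4564) x3=(-0.8046, 0.9666)
step 13: x0=(-0.1505, -1.8404) x1=(0.6928, 1.7490) x2=(0.7319, 0.4440) x3=(-0.8210, 0.9760)
step 14: x0=(-0.1425, -1.8262) x1=(0.7133, 1.7743) x2=(0.7249, 0.4307) x3=(-0.8383, 0.9852)

2.8962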